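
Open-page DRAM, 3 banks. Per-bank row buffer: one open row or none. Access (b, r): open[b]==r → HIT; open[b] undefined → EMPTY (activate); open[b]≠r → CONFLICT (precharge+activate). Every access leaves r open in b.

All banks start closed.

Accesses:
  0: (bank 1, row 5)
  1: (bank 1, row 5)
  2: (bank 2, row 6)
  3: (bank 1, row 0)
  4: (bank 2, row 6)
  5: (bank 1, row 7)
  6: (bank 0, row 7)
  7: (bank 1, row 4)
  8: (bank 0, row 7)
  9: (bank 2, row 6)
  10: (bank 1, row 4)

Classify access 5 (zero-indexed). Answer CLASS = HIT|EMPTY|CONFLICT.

  [0] b1 r5: no row ⇒ E
  [1] b1 r5: had r5 ⇒ H
  [2] b2 r6: no row ⇒ E
  [3] b1 r0: had r5 ⇒ C
  [4] b2 r6: had r6 ⇒ H
  [5] b1 r7: had r0 ⇒ C
  [6] b0 r7: no row ⇒ E
  [7] b1 r4: had r7 ⇒ C
  [8] b0 r7: had r7 ⇒ H
  [9] b2 r6: had r6 ⇒ H
  [10] b1 r4: had r4 ⇒ H

CLASS = CONFLICT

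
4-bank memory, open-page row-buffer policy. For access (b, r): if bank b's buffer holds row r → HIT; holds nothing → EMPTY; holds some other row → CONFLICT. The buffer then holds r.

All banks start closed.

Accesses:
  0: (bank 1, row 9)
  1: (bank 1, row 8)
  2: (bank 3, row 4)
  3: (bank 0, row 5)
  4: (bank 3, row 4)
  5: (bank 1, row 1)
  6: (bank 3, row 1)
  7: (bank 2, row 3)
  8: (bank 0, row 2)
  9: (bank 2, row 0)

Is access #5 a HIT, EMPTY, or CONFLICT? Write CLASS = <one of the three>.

CLASS = CONFLICT

0: bank 1 row 9 — prev None → EMPTY
1: bank 1 row 8 — prev 9 → CONFLICT
2: bank 3 row 4 — prev None → EMPTY
3: bank 0 row 5 — prev None → EMPTY
4: bank 3 row 4 — prev 4 → HIT
5: bank 1 row 1 — prev 8 → CONFLICT
6: bank 3 row 1 — prev 4 → CONFLICT
7: bank 2 row 3 — prev None → EMPTY
8: bank 0 row 2 — prev 5 → CONFLICT
9: bank 2 row 0 — prev 3 → CONFLICT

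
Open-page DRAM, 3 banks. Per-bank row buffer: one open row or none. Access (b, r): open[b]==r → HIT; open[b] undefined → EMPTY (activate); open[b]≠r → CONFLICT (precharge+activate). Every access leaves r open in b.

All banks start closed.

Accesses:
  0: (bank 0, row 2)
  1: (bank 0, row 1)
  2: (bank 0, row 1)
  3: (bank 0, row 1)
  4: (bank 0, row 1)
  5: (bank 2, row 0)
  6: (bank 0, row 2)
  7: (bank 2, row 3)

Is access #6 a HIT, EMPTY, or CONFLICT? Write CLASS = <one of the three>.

CLASS = CONFLICT

  [0] b0 r2: no row ⇒ E
  [1] b0 r1: had r2 ⇒ C
  [2] b0 r1: had r1 ⇒ H
  [3] b0 r1: had r1 ⇒ H
  [4] b0 r1: had r1 ⇒ H
  [5] b2 r0: no row ⇒ E
  [6] b0 r2: had r1 ⇒ C
  [7] b2 r3: had r0 ⇒ C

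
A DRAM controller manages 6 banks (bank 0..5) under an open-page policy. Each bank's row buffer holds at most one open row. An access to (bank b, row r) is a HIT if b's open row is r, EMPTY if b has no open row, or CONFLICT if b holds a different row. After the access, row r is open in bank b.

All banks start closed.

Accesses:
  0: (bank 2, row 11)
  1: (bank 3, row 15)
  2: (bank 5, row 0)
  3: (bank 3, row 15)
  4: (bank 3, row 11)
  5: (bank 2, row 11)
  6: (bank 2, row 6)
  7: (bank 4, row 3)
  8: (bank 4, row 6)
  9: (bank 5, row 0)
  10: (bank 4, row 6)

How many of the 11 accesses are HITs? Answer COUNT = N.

COUNT = 4

  [0] b2 r11: no row ⇒ E
  [1] b3 r15: no row ⇒ E
  [2] b5 r0: no row ⇒ E
  [3] b3 r15: had r15 ⇒ H
  [4] b3 r11: had r15 ⇒ C
  [5] b2 r11: had r11 ⇒ H
  [6] b2 r6: had r11 ⇒ C
  [7] b4 r3: no row ⇒ E
  [8] b4 r6: had r3 ⇒ C
  [9] b5 r0: had r0 ⇒ H
  [10] b4 r6: had r6 ⇒ H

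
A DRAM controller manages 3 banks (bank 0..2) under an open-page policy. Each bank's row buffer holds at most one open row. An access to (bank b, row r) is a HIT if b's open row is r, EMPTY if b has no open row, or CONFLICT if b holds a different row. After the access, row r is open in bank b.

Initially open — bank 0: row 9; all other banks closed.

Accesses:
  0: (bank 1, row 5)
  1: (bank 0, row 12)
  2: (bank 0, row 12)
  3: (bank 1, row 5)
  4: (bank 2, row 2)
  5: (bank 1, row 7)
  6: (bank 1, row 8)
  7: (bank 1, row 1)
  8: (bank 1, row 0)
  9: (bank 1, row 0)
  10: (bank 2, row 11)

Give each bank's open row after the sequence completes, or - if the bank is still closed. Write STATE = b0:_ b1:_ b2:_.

step 0: bank1 None->5 [EMPTY]
step 1: bank0 9->12 [CONFLICT]
step 2: bank0 12->12 [HIT]
step 3: bank1 5->5 [HIT]
step 4: bank2 None->2 [EMPTY]
step 5: bank1 5->7 [CONFLICT]
step 6: bank1 7->8 [CONFLICT]
step 7: bank1 8->1 [CONFLICT]
step 8: bank1 1->0 [CONFLICT]
step 9: bank1 0->0 [HIT]
step 10: bank2 2->11 [CONFLICT]

STATE = b0:12 b1:0 b2:11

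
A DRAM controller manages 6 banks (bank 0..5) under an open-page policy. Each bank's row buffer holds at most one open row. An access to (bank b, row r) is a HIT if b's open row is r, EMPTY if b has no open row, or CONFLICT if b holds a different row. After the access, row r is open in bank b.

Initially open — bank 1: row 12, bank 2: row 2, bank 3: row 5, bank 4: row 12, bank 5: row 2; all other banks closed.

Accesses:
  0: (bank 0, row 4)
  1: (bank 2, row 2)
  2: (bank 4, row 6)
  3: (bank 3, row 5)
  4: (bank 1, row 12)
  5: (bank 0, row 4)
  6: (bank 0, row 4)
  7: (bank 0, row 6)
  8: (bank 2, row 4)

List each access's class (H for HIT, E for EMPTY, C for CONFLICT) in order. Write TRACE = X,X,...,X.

TRACE = E,H,C,H,H,H,H,C,C

0: bank 0 row 4 — prev None → EMPTY
1: bank 2 row 2 — prev 2 → HIT
2: bank 4 row 6 — prev 12 → CONFLICT
3: bank 3 row 5 — prev 5 → HIT
4: bank 1 row 12 — prev 12 → HIT
5: bank 0 row 4 — prev 4 → HIT
6: bank 0 row 4 — prev 4 → HIT
7: bank 0 row 6 — prev 4 → CONFLICT
8: bank 2 row 4 — prev 2 → CONFLICT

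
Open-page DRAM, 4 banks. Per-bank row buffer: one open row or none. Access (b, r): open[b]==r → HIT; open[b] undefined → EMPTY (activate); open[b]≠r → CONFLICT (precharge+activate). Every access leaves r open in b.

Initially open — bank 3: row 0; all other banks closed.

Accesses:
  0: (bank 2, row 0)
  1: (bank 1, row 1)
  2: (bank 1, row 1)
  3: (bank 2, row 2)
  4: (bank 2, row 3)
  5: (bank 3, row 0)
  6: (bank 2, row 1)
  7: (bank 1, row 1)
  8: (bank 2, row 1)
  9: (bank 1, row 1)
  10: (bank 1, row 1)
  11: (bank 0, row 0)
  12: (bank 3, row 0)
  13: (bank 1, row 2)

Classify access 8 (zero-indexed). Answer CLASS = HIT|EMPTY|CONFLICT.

CLASS = HIT

step 0: bank2 None->0 [EMPTY]
step 1: bank1 None->1 [EMPTY]
step 2: bank1 1->1 [HIT]
step 3: bank2 0->2 [CONFLICT]
step 4: bank2 2->3 [CONFLICT]
step 5: bank3 0->0 [HIT]
step 6: bank2 3->1 [CONFLICT]
step 7: bank1 1->1 [HIT]
step 8: bank2 1->1 [HIT]
step 9: bank1 1->1 [HIT]
step 10: bank1 1->1 [HIT]
step 11: bank0 None->0 [EMPTY]
step 12: bank3 0->0 [HIT]
step 13: bank1 1->2 [CONFLICT]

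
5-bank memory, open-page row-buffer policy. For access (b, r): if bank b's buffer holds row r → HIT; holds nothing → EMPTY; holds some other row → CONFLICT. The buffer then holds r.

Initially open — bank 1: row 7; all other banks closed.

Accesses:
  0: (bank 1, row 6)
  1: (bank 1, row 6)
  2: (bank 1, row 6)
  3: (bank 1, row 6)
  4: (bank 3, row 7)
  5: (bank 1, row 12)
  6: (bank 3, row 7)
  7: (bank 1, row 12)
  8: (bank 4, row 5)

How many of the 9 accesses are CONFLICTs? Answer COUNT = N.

#0 (1,6) C  (was 7)
#1 (1,6) H  (was 6)
#2 (1,6) H  (was 6)
#3 (1,6) H  (was 6)
#4 (3,7) E
#5 (1,12) C  (was 6)
#6 (3,7) H  (was 7)
#7 (1,12) H  (was 12)
#8 (4,5) E

COUNT = 2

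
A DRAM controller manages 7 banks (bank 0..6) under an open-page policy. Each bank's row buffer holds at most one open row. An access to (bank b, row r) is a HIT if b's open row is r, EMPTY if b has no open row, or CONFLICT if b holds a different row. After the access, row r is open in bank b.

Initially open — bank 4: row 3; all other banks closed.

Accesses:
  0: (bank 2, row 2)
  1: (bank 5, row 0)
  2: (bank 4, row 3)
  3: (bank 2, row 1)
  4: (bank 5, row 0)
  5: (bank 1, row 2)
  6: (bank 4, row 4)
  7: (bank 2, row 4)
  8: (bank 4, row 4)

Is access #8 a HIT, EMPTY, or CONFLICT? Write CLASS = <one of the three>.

CLASS = HIT

  [0] b2 r2: no row ⇒ E
  [1] b5 r0: no row ⇒ E
  [2] b4 r3: had r3 ⇒ H
  [3] b2 r1: had r2 ⇒ C
  [4] b5 r0: had r0 ⇒ H
  [5] b1 r2: no row ⇒ E
  [6] b4 r4: had r3 ⇒ C
  [7] b2 r4: had r1 ⇒ C
  [8] b4 r4: had r4 ⇒ H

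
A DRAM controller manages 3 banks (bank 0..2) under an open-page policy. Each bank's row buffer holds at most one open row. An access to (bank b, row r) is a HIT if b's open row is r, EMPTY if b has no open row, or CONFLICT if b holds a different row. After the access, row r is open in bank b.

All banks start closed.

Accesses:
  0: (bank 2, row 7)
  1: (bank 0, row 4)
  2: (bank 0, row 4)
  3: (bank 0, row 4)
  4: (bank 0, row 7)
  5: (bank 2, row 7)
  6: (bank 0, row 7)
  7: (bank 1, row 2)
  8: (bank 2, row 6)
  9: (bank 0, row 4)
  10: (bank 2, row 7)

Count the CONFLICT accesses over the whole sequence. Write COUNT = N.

COUNT = 4

  [0] b2 r7: no row ⇒ E
  [1] b0 r4: no row ⇒ E
  [2] b0 r4: had r4 ⇒ H
  [3] b0 r4: had r4 ⇒ H
  [4] b0 r7: had r4 ⇒ C
  [5] b2 r7: had r7 ⇒ H
  [6] b0 r7: had r7 ⇒ H
  [7] b1 r2: no row ⇒ E
  [8] b2 r6: had r7 ⇒ C
  [9] b0 r4: had r7 ⇒ C
  [10] b2 r7: had r6 ⇒ C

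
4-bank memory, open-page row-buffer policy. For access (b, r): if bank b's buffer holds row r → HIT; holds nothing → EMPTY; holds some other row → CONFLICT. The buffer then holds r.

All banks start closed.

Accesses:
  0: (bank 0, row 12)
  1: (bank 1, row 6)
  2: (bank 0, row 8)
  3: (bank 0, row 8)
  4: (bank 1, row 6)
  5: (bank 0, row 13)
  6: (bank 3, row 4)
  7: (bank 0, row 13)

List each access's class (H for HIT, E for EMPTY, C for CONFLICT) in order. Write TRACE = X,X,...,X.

TRACE = E,E,C,H,H,C,E,H

0: bank 0 row 12 — prev None → EMPTY
1: bank 1 row 6 — prev None → EMPTY
2: bank 0 row 8 — prev 12 → CONFLICT
3: bank 0 row 8 — prev 8 → HIT
4: bank 1 row 6 — prev 6 → HIT
5: bank 0 row 13 — prev 8 → CONFLICT
6: bank 3 row 4 — prev None → EMPTY
7: bank 0 row 13 — prev 13 → HIT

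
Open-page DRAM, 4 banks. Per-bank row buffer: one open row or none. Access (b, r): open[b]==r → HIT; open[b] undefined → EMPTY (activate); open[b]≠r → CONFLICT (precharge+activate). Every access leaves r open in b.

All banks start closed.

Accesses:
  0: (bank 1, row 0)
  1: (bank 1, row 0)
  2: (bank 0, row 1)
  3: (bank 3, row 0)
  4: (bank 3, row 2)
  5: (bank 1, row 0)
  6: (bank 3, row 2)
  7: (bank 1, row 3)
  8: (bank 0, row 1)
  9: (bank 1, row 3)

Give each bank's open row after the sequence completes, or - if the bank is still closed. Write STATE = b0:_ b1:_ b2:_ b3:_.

0: bank 1 row 0 — prev None → EMPTY
1: bank 1 row 0 — prev 0 → HIT
2: bank 0 row 1 — prev None → EMPTY
3: bank 3 row 0 — prev None → EMPTY
4: bank 3 row 2 — prev 0 → CONFLICT
5: bank 1 row 0 — prev 0 → HIT
6: bank 3 row 2 — prev 2 → HIT
7: bank 1 row 3 — prev 0 → CONFLICT
8: bank 0 row 1 — prev 1 → HIT
9: bank 1 row 3 — prev 3 → HIT

STATE = b0:1 b1:3 b2:- b3:2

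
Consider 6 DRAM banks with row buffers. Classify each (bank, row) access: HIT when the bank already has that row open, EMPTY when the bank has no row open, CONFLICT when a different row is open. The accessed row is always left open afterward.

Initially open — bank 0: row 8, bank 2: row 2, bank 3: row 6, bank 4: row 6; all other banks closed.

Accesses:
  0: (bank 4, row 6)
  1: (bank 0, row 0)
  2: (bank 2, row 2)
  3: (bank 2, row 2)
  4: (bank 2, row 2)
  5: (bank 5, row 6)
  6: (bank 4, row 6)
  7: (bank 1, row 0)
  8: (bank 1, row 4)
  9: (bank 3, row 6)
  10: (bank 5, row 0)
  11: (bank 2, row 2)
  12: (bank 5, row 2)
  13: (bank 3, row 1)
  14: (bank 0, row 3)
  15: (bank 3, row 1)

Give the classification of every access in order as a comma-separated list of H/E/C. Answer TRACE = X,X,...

TRACE = H,C,H,H,H,E,H,E,C,H,C,H,C,C,C,H

  [0] b4 r6: had r6 ⇒ H
  [1] b0 r0: had r8 ⇒ C
  [2] b2 r2: had r2 ⇒ H
  [3] b2 r2: had r2 ⇒ H
  [4] b2 r2: had r2 ⇒ H
  [5] b5 r6: no row ⇒ E
  [6] b4 r6: had r6 ⇒ H
  [7] b1 r0: no row ⇒ E
  [8] b1 r4: had r0 ⇒ C
  [9] b3 r6: had r6 ⇒ H
  [10] b5 r0: had r6 ⇒ C
  [11] b2 r2: had r2 ⇒ H
  [12] b5 r2: had r0 ⇒ C
  [13] b3 r1: had r6 ⇒ C
  [14] b0 r3: had r0 ⇒ C
  [15] b3 r1: had r1 ⇒ H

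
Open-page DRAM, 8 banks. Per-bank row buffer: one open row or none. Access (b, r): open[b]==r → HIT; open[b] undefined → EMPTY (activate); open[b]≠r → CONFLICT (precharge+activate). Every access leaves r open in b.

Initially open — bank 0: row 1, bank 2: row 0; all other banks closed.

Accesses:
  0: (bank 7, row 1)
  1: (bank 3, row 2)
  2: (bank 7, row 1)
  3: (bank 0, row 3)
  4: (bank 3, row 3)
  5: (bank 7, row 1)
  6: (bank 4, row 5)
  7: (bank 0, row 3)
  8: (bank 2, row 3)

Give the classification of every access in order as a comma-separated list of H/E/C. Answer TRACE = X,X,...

0: bank 7 row 1 — prev None → EMPTY
1: bank 3 row 2 — prev None → EMPTY
2: bank 7 row 1 — prev 1 → HIT
3: bank 0 row 3 — prev 1 → CONFLICT
4: bank 3 row 3 — prev 2 → CONFLICT
5: bank 7 row 1 — prev 1 → HIT
6: bank 4 row 5 — prev None → EMPTY
7: bank 0 row 3 — prev 3 → HIT
8: bank 2 row 3 — prev 0 → CONFLICT

TRACE = E,E,H,C,C,H,E,H,C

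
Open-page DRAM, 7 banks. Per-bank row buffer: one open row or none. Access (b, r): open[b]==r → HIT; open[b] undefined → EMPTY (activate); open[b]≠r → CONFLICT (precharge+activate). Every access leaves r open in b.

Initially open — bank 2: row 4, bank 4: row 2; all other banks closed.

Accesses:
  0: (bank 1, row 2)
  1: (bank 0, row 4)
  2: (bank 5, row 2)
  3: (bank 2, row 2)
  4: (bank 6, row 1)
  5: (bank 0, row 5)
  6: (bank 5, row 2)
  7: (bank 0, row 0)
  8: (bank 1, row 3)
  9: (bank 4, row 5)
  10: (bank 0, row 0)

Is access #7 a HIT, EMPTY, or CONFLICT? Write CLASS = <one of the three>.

0: bank 1 row 2 — prev None → EMPTY
1: bank 0 row 4 — prev None → EMPTY
2: bank 5 row 2 — prev None → EMPTY
3: bank 2 row 2 — prev 4 → CONFLICT
4: bank 6 row 1 — prev None → EMPTY
5: bank 0 row 5 — prev 4 → CONFLICT
6: bank 5 row 2 — prev 2 → HIT
7: bank 0 row 0 — prev 5 → CONFLICT
8: bank 1 row 3 — prev 2 → CONFLICT
9: bank 4 row 5 — prev 2 → CONFLICT
10: bank 0 row 0 — prev 0 → HIT

CLASS = CONFLICT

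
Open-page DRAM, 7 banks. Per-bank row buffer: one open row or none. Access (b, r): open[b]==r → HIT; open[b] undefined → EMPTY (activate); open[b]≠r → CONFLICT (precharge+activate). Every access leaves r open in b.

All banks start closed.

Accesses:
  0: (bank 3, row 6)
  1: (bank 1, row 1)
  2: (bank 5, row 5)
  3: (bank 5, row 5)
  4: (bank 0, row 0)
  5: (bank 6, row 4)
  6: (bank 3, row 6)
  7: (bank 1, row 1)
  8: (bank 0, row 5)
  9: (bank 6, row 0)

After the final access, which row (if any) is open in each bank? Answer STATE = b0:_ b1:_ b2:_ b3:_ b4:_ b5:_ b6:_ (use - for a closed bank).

STATE = b0:5 b1:1 b2:- b3:6 b4:- b5:5 b6:0

  [0] b3 r6: no row ⇒ E
  [1] b1 r1: no row ⇒ E
  [2] b5 r5: no row ⇒ E
  [3] b5 r5: had r5 ⇒ H
  [4] b0 r0: no row ⇒ E
  [5] b6 r4: no row ⇒ E
  [6] b3 r6: had r6 ⇒ H
  [7] b1 r1: had r1 ⇒ H
  [8] b0 r5: had r0 ⇒ C
  [9] b6 r0: had r4 ⇒ C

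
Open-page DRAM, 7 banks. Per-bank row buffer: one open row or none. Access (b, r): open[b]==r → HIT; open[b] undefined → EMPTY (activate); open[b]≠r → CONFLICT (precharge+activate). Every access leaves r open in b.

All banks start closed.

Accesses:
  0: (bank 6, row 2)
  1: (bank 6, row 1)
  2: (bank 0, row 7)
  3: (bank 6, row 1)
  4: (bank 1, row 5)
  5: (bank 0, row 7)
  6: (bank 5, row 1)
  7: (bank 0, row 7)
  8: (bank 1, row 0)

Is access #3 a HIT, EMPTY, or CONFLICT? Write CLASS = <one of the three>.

CLASS = HIT

step 0: bank6 None->2 [EMPTY]
step 1: bank6 2->1 [CONFLICT]
step 2: bank0 None->7 [EMPTY]
step 3: bank6 1->1 [HIT]
step 4: bank1 None->5 [EMPTY]
step 5: bank0 7->7 [HIT]
step 6: bank5 None->1 [EMPTY]
step 7: bank0 7->7 [HIT]
step 8: bank1 5->0 [CONFLICT]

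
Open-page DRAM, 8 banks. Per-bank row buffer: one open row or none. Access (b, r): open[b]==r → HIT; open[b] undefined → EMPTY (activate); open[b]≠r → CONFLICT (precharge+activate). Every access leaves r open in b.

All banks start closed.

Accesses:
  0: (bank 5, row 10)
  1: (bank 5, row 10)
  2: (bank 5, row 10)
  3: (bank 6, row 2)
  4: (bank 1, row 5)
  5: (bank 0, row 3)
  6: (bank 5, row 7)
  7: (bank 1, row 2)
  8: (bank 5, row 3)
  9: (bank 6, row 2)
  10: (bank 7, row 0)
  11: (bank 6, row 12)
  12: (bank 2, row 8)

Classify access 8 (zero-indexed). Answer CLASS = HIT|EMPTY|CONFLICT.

CLASS = CONFLICT

0: bank 5 row 10 — prev None → EMPTY
1: bank 5 row 10 — prev 10 → HIT
2: bank 5 row 10 — prev 10 → HIT
3: bank 6 row 2 — prev None → EMPTY
4: bank 1 row 5 — prev None → EMPTY
5: bank 0 row 3 — prev None → EMPTY
6: bank 5 row 7 — prev 10 → CONFLICT
7: bank 1 row 2 — prev 5 → CONFLICT
8: bank 5 row 3 — prev 7 → CONFLICT
9: bank 6 row 2 — prev 2 → HIT
10: bank 7 row 0 — prev None → EMPTY
11: bank 6 row 12 — prev 2 → CONFLICT
12: bank 2 row 8 — prev None → EMPTY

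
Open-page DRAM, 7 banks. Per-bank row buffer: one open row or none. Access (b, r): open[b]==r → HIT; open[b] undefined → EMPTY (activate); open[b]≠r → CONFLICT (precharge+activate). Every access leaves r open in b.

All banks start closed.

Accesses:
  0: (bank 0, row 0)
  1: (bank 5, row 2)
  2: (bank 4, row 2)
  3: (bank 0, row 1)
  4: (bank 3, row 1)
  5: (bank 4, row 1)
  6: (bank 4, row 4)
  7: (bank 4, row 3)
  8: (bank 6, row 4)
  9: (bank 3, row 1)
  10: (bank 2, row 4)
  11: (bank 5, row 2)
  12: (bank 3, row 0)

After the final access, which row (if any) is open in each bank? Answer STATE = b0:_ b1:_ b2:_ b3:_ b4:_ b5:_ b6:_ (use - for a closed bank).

#0 (0,0) E
#1 (5,2) E
#2 (4,2) E
#3 (0,1) C  (was 0)
#4 (3,1) E
#5 (4,1) C  (was 2)
#6 (4,4) C  (was 1)
#7 (4,3) C  (was 4)
#8 (6,4) E
#9 (3,1) H  (was 1)
#10 (2,4) E
#11 (5,2) H  (was 2)
#12 (3,0) C  (was 1)

STATE = b0:1 b1:- b2:4 b3:0 b4:3 b5:2 b6:4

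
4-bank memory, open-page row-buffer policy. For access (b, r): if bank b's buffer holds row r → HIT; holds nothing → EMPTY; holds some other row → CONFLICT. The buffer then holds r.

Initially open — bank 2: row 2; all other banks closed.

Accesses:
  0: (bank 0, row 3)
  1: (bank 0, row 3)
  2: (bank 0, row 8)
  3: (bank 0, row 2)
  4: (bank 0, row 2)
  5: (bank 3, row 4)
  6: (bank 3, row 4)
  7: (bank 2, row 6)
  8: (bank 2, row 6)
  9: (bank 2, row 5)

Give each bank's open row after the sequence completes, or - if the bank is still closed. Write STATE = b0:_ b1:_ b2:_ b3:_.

STATE = b0:2 b1:- b2:5 b3:4

  [0] b0 r3: no row ⇒ E
  [1] b0 r3: had r3 ⇒ H
  [2] b0 r8: had r3 ⇒ C
  [3] b0 r2: had r8 ⇒ C
  [4] b0 r2: had r2 ⇒ H
  [5] b3 r4: no row ⇒ E
  [6] b3 r4: had r4 ⇒ H
  [7] b2 r6: had r2 ⇒ C
  [8] b2 r6: had r6 ⇒ H
  [9] b2 r5: had r6 ⇒ C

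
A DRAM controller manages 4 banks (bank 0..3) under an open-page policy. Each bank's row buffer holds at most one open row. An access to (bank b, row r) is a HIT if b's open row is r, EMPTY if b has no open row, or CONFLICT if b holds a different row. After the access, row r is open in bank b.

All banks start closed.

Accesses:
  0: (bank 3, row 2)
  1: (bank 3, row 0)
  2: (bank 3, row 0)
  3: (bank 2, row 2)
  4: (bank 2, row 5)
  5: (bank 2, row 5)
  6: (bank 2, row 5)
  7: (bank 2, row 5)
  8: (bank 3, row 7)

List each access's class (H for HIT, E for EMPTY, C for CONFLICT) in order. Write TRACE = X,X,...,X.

  [0] b3 r2: no row ⇒ E
  [1] b3 r0: had r2 ⇒ C
  [2] b3 r0: had r0 ⇒ H
  [3] b2 r2: no row ⇒ E
  [4] b2 r5: had r2 ⇒ C
  [5] b2 r5: had r5 ⇒ H
  [6] b2 r5: had r5 ⇒ H
  [7] b2 r5: had r5 ⇒ H
  [8] b3 r7: had r0 ⇒ C

TRACE = E,C,H,E,C,H,H,H,C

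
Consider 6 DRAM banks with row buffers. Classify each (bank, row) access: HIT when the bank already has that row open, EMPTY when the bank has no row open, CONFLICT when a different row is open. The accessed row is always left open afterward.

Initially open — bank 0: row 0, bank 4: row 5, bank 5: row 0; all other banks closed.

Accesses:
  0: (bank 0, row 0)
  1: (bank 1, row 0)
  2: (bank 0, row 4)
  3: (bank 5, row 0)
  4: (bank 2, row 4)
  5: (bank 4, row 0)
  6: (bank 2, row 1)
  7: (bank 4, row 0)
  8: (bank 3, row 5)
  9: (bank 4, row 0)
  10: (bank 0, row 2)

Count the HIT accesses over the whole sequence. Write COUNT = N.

#0 (0,0) H  (was 0)
#1 (1,0) E
#2 (0,4) C  (was 0)
#3 (5,0) H  (was 0)
#4 (2,4) E
#5 (4,0) C  (was 5)
#6 (2,1) C  (was 4)
#7 (4,0) H  (was 0)
#8 (3,5) E
#9 (4,0) H  (was 0)
#10 (0,2) C  (was 4)

COUNT = 4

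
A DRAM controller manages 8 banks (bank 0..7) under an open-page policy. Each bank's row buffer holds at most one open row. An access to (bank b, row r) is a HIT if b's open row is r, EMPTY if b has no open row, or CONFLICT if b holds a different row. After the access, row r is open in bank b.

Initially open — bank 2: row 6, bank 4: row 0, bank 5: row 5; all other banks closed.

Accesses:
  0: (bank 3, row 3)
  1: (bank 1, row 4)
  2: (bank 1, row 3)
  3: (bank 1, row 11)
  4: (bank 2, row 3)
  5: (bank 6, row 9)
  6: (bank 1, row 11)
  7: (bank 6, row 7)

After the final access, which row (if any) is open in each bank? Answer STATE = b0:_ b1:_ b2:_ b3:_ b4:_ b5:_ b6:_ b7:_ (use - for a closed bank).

0: bank 3 row 3 — prev None → EMPTY
1: bank 1 row 4 — prev None → EMPTY
2: bank 1 row 3 — prev 4 → CONFLICT
3: bank 1 row 11 — prev 3 → CONFLICT
4: bank 2 row 3 — prev 6 → CONFLICT
5: bank 6 row 9 — prev None → EMPTY
6: bank 1 row 11 — prev 11 → HIT
7: bank 6 row 7 — prev 9 → CONFLICT

STATE = b0:- b1:11 b2:3 b3:3 b4:0 b5:5 b6:7 b7:-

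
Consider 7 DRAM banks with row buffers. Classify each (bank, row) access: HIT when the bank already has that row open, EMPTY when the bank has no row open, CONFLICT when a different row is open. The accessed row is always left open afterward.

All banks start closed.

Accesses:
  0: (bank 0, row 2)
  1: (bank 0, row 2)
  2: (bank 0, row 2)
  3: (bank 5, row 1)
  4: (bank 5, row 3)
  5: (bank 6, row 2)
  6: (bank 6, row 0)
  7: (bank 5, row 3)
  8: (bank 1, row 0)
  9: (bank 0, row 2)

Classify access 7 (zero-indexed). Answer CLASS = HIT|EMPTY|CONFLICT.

CLASS = HIT

#0 (0,2) E
#1 (0,2) H  (was 2)
#2 (0,2) H  (was 2)
#3 (5,1) E
#4 (5,3) C  (was 1)
#5 (6,2) E
#6 (6,0) C  (was 2)
#7 (5,3) H  (was 3)
#8 (1,0) E
#9 (0,2) H  (was 2)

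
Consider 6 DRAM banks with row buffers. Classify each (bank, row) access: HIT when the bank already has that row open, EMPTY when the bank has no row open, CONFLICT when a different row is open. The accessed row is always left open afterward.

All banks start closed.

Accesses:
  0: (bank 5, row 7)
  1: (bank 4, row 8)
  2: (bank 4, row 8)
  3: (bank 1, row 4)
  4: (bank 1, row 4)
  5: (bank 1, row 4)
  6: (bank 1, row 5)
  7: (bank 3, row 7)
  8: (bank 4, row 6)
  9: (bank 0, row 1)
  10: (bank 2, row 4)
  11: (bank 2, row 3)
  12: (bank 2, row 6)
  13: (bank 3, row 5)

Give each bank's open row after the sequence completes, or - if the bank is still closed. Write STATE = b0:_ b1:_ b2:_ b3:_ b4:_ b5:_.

  [0] b5 r7: no row ⇒ E
  [1] b4 r8: no row ⇒ E
  [2] b4 r8: had r8 ⇒ H
  [3] b1 r4: no row ⇒ E
  [4] b1 r4: had r4 ⇒ H
  [5] b1 r4: had r4 ⇒ H
  [6] b1 r5: had r4 ⇒ C
  [7] b3 r7: no row ⇒ E
  [8] b4 r6: had r8 ⇒ C
  [9] b0 r1: no row ⇒ E
  [10] b2 r4: no row ⇒ E
  [11] b2 r3: had r4 ⇒ C
  [12] b2 r6: had r3 ⇒ C
  [13] b3 r5: had r7 ⇒ C

STATE = b0:1 b1:5 b2:6 b3:5 b4:6 b5:7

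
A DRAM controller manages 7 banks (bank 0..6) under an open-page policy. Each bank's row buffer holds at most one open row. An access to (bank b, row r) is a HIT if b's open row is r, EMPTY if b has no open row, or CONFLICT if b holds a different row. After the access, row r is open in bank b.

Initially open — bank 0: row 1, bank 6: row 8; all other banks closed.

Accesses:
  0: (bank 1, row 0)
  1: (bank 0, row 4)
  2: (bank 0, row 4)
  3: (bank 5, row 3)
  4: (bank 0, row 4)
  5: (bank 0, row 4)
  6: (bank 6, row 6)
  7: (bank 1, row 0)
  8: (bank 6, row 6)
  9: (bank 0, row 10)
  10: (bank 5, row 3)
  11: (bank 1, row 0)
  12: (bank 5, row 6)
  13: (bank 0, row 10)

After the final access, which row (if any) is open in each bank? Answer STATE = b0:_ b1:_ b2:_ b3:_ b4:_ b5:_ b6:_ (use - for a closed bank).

STATE = b0:10 b1:0 b2:- b3:- b4:- b5:6 b6:6

#0 (1,0) E
#1 (0,4) C  (was 1)
#2 (0,4) H  (was 4)
#3 (5,3) E
#4 (0,4) H  (was 4)
#5 (0,4) H  (was 4)
#6 (6,6) C  (was 8)
#7 (1,0) H  (was 0)
#8 (6,6) H  (was 6)
#9 (0,10) C  (was 4)
#10 (5,3) H  (was 3)
#11 (1,0) H  (was 0)
#12 (5,6) C  (was 3)
#13 (0,10) H  (was 10)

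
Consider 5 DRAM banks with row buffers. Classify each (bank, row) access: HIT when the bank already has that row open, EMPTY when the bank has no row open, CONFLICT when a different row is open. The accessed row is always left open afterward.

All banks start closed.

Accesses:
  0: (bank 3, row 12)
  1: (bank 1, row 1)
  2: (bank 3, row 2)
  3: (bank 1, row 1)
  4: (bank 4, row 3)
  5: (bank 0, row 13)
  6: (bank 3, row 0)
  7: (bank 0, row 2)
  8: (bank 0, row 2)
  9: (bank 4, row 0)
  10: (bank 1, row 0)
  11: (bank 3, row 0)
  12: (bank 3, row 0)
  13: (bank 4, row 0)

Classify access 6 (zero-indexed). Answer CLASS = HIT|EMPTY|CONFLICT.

0: bank 3 row 12 — prev None → EMPTY
1: bank 1 row 1 — prev None → EMPTY
2: bank 3 row 2 — prev 12 → CONFLICT
3: bank 1 row 1 — prev 1 → HIT
4: bank 4 row 3 — prev None → EMPTY
5: bank 0 row 13 — prev None → EMPTY
6: bank 3 row 0 — prev 2 → CONFLICT
7: bank 0 row 2 — prev 13 → CONFLICT
8: bank 0 row 2 — prev 2 → HIT
9: bank 4 row 0 — prev 3 → CONFLICT
10: bank 1 row 0 — prev 1 → CONFLICT
11: bank 3 row 0 — prev 0 → HIT
12: bank 3 row 0 — prev 0 → HIT
13: bank 4 row 0 — prev 0 → HIT

CLASS = CONFLICT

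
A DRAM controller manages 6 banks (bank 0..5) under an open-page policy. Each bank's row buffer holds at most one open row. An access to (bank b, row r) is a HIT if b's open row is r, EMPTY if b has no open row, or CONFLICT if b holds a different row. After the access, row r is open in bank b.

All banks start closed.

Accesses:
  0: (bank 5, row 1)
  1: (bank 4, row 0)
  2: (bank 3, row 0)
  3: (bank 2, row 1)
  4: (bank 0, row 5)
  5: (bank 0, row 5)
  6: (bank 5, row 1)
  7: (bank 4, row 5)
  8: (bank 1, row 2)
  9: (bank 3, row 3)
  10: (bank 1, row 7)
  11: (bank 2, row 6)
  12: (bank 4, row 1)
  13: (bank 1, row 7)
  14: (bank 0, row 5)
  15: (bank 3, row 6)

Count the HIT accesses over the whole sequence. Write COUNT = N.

COUNT = 4

0: bank 5 row 1 — prev None → EMPTY
1: bank 4 row 0 — prev None → EMPTY
2: bank 3 row 0 — prev None → EMPTY
3: bank 2 row 1 — prev None → EMPTY
4: bank 0 row 5 — prev None → EMPTY
5: bank 0 row 5 — prev 5 → HIT
6: bank 5 row 1 — prev 1 → HIT
7: bank 4 row 5 — prev 0 → CONFLICT
8: bank 1 row 2 — prev None → EMPTY
9: bank 3 row 3 — prev 0 → CONFLICT
10: bank 1 row 7 — prev 2 → CONFLICT
11: bank 2 row 6 — prev 1 → CONFLICT
12: bank 4 row 1 — prev 5 → CONFLICT
13: bank 1 row 7 — prev 7 → HIT
14: bank 0 row 5 — prev 5 → HIT
15: bank 3 row 6 — prev 3 → CONFLICT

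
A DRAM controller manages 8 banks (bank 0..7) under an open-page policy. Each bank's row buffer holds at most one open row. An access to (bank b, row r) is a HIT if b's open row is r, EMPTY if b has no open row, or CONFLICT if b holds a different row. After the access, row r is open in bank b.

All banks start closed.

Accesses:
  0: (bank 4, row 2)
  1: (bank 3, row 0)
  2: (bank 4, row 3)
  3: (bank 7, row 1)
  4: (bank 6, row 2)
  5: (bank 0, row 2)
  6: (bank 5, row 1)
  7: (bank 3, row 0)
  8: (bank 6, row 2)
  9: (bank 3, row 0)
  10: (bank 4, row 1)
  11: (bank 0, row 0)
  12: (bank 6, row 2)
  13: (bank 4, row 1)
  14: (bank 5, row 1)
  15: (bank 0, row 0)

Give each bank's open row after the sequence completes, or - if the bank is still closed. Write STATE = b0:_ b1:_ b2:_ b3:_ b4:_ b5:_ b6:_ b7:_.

STATE = b0:0 b1:- b2:- b3:0 b4:1 b5:1 b6:2 b7:1

#0 (4,2) E
#1 (3,0) E
#2 (4,3) C  (was 2)
#3 (7,1) E
#4 (6,2) E
#5 (0,2) E
#6 (5,1) E
#7 (3,0) H  (was 0)
#8 (6,2) H  (was 2)
#9 (3,0) H  (was 0)
#10 (4,1) C  (was 3)
#11 (0,0) C  (was 2)
#12 (6,2) H  (was 2)
#13 (4,1) H  (was 1)
#14 (5,1) H  (was 1)
#15 (0,0) H  (was 0)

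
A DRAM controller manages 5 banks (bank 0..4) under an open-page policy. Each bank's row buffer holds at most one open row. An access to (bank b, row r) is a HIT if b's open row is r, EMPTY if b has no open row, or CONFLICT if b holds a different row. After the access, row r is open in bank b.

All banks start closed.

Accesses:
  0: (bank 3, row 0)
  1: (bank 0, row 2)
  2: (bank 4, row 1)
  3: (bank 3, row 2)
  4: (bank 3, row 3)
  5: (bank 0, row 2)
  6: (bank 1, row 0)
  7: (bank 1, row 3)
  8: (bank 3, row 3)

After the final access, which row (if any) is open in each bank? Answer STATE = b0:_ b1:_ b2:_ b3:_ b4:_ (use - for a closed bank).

STATE = b0:2 b1:3 b2:- b3:3 b4:1

#0 (3,0) E
#1 (0,2) E
#2 (4,1) E
#3 (3,2) C  (was 0)
#4 (3,3) C  (was 2)
#5 (0,2) H  (was 2)
#6 (1,0) E
#7 (1,3) C  (was 0)
#8 (3,3) H  (was 3)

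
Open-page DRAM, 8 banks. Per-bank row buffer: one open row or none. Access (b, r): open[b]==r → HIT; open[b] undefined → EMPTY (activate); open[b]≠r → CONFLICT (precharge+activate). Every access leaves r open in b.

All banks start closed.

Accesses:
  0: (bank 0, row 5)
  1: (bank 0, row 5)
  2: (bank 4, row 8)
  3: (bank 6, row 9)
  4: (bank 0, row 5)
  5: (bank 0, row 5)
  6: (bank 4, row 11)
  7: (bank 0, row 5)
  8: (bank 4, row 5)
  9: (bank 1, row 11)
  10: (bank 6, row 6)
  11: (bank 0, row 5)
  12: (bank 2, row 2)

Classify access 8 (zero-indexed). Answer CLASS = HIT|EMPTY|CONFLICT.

CLASS = CONFLICT

#0 (0,5) E
#1 (0,5) H  (was 5)
#2 (4,8) E
#3 (6,9) E
#4 (0,5) H  (was 5)
#5 (0,5) H  (was 5)
#6 (4,11) C  (was 8)
#7 (0,5) H  (was 5)
#8 (4,5) C  (was 11)
#9 (1,11) E
#10 (6,6) C  (was 9)
#11 (0,5) H  (was 5)
#12 (2,2) E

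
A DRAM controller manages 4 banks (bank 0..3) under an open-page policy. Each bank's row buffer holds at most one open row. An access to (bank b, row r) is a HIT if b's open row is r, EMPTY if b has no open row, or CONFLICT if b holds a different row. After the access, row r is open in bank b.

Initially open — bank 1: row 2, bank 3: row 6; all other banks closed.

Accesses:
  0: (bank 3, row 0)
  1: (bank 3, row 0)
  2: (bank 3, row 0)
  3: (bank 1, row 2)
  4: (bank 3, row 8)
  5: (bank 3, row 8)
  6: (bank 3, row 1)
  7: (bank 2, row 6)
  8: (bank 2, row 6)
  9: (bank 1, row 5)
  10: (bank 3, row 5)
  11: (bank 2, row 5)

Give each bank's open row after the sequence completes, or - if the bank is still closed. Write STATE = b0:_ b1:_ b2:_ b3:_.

STATE = b0:- b1:5 b2:5 b3:5

  [0] b3 r0: had r6 ⇒ C
  [1] b3 r0: had r0 ⇒ H
  [2] b3 r0: had r0 ⇒ H
  [3] b1 r2: had r2 ⇒ H
  [4] b3 r8: had r0 ⇒ C
  [5] b3 r8: had r8 ⇒ H
  [6] b3 r1: had r8 ⇒ C
  [7] b2 r6: no row ⇒ E
  [8] b2 r6: had r6 ⇒ H
  [9] b1 r5: had r2 ⇒ C
  [10] b3 r5: had r1 ⇒ C
  [11] b2 r5: had r6 ⇒ C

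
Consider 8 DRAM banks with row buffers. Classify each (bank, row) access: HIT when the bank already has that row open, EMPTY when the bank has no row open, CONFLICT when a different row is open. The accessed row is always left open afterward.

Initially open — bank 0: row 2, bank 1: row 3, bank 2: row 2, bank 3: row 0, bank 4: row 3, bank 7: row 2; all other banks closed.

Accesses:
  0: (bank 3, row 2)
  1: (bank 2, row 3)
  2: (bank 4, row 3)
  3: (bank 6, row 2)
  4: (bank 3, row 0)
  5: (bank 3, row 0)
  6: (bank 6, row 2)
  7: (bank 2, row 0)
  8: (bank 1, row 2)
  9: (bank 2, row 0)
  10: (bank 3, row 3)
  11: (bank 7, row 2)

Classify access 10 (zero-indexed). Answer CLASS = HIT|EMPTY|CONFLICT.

CLASS = CONFLICT

  [0] b3 r2: had r0 ⇒ C
  [1] b2 r3: had r2 ⇒ C
  [2] b4 r3: had r3 ⇒ H
  [3] b6 r2: no row ⇒ E
  [4] b3 r0: had r2 ⇒ C
  [5] b3 r0: had r0 ⇒ H
  [6] b6 r2: had r2 ⇒ H
  [7] b2 r0: had r3 ⇒ C
  [8] b1 r2: had r3 ⇒ C
  [9] b2 r0: had r0 ⇒ H
  [10] b3 r3: had r0 ⇒ C
  [11] b7 r2: had r2 ⇒ H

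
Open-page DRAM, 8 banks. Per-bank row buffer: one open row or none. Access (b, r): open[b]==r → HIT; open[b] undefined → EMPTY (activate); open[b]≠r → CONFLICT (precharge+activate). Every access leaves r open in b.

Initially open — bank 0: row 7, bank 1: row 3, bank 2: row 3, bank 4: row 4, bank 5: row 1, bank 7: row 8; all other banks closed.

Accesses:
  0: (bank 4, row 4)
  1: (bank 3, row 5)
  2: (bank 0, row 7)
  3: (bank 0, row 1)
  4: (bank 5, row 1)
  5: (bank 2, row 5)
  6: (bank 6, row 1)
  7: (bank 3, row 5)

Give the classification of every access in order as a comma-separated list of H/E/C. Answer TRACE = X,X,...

TRACE = H,E,H,C,H,C,E,H

0: bank 4 row 4 — prev 4 → HIT
1: bank 3 row 5 — prev None → EMPTY
2: bank 0 row 7 — prev 7 → HIT
3: bank 0 row 1 — prev 7 → CONFLICT
4: bank 5 row 1 — prev 1 → HIT
5: bank 2 row 5 — prev 3 → CONFLICT
6: bank 6 row 1 — prev None → EMPTY
7: bank 3 row 5 — prev 5 → HIT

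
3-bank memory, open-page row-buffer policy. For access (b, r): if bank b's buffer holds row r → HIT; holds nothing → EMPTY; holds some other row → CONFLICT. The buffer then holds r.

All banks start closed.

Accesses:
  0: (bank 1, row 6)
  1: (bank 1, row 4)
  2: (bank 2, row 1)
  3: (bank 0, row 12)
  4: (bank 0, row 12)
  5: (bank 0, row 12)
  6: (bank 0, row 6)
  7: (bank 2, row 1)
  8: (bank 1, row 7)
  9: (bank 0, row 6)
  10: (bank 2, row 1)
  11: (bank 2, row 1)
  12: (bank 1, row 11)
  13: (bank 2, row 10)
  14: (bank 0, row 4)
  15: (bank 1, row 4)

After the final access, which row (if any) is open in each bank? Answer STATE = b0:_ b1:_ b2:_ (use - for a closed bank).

  [0] b1 r6: no row ⇒ E
  [1] b1 r4: had r6 ⇒ C
  [2] b2 r1: no row ⇒ E
  [3] b0 r12: no row ⇒ E
  [4] b0 r12: had r12 ⇒ H
  [5] b0 r12: had r12 ⇒ H
  [6] b0 r6: had r12 ⇒ C
  [7] b2 r1: had r1 ⇒ H
  [8] b1 r7: had r4 ⇒ C
  [9] b0 r6: had r6 ⇒ H
  [10] b2 r1: had r1 ⇒ H
  [11] b2 r1: had r1 ⇒ H
  [12] b1 r11: had r7 ⇒ C
  [13] b2 r10: had r1 ⇒ C
  [14] b0 r4: had r6 ⇒ C
  [15] b1 r4: had r11 ⇒ C

STATE = b0:4 b1:4 b2:10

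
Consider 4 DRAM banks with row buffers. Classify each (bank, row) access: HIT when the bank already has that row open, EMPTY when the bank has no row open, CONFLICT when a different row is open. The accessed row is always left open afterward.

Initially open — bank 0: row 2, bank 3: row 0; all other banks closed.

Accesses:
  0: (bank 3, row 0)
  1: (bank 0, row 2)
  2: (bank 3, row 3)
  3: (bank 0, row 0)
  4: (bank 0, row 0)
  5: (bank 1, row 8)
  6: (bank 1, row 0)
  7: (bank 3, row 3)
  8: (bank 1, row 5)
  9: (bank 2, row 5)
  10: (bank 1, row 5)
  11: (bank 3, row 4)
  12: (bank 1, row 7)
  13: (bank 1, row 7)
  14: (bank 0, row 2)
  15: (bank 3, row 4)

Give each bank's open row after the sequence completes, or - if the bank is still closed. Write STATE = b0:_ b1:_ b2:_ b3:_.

STATE = b0:2 b1:7 b2:5 b3:4

0: bank 3 row 0 — prev 0 → HIT
1: bank 0 row 2 — prev 2 → HIT
2: bank 3 row 3 — prev 0 → CONFLICT
3: bank 0 row 0 — prev 2 → CONFLICT
4: bank 0 row 0 — prev 0 → HIT
5: bank 1 row 8 — prev None → EMPTY
6: bank 1 row 0 — prev 8 → CONFLICT
7: bank 3 row 3 — prev 3 → HIT
8: bank 1 row 5 — prev 0 → CONFLICT
9: bank 2 row 5 — prev None → EMPTY
10: bank 1 row 5 — prev 5 → HIT
11: bank 3 row 4 — prev 3 → CONFLICT
12: bank 1 row 7 — prev 5 → CONFLICT
13: bank 1 row 7 — prev 7 → HIT
14: bank 0 row 2 — prev 0 → CONFLICT
15: bank 3 row 4 — prev 4 → HIT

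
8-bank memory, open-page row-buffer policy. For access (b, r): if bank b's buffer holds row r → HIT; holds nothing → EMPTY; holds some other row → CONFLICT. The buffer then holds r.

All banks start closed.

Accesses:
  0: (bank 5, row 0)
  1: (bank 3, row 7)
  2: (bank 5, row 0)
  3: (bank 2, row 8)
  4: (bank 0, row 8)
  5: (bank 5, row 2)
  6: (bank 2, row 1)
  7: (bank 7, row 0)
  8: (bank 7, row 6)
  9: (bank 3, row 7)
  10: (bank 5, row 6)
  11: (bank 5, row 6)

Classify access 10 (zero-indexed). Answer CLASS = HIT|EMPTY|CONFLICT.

CLASS = CONFLICT

#0 (5,0) E
#1 (3,7) E
#2 (5,0) H  (was 0)
#3 (2,8) E
#4 (0,8) E
#5 (5,2) C  (was 0)
#6 (2,1) C  (was 8)
#7 (7,0) E
#8 (7,6) C  (was 0)
#9 (3,7) H  (was 7)
#10 (5,6) C  (was 2)
#11 (5,6) H  (was 6)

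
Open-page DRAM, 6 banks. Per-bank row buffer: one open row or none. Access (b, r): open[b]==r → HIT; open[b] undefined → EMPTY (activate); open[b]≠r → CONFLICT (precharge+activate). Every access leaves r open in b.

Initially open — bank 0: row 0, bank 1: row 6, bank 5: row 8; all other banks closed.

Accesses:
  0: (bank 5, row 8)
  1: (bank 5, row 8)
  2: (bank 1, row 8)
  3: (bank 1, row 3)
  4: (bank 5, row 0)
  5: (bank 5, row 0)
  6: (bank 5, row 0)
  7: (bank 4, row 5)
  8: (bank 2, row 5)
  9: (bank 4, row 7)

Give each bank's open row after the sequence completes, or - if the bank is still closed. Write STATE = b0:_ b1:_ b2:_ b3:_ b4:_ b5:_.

  [0] b5 r8: had r8 ⇒ H
  [1] b5 r8: had r8 ⇒ H
  [2] b1 r8: had r6 ⇒ C
  [3] b1 r3: had r8 ⇒ C
  [4] b5 r0: had r8 ⇒ C
  [5] b5 r0: had r0 ⇒ H
  [6] b5 r0: had r0 ⇒ H
  [7] b4 r5: no row ⇒ E
  [8] b2 r5: no row ⇒ E
  [9] b4 r7: had r5 ⇒ C

STATE = b0:0 b1:3 b2:5 b3:- b4:7 b5:0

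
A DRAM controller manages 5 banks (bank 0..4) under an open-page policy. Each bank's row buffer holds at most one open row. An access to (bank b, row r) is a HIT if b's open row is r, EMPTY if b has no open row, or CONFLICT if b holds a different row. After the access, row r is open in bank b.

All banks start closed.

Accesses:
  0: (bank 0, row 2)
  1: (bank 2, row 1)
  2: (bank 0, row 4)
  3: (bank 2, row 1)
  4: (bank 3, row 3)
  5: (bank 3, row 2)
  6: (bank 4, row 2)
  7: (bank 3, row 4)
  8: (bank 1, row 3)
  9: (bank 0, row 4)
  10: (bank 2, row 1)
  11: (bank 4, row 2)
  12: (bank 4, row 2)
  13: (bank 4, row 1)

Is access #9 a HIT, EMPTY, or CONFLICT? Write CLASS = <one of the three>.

CLASS = HIT

  [0] b0 r2: no row ⇒ E
  [1] b2 r1: no row ⇒ E
  [2] b0 r4: had r2 ⇒ C
  [3] b2 r1: had r1 ⇒ H
  [4] b3 r3: no row ⇒ E
  [5] b3 r2: had r3 ⇒ C
  [6] b4 r2: no row ⇒ E
  [7] b3 r4: had r2 ⇒ C
  [8] b1 r3: no row ⇒ E
  [9] b0 r4: had r4 ⇒ H
  [10] b2 r1: had r1 ⇒ H
  [11] b4 r2: had r2 ⇒ H
  [12] b4 r2: had r2 ⇒ H
  [13] b4 r1: had r2 ⇒ C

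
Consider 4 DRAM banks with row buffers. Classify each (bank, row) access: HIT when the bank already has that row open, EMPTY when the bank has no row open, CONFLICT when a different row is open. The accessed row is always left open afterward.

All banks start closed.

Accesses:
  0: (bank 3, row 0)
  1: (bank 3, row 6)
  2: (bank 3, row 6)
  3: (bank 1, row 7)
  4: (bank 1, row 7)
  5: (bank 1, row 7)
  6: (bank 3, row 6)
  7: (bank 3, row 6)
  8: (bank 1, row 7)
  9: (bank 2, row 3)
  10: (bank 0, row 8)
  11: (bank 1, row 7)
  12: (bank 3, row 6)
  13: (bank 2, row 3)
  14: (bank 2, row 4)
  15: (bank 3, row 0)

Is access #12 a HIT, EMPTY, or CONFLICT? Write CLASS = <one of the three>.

#0 (3,0) E
#1 (3,6) C  (was 0)
#2 (3,6) H  (was 6)
#3 (1,7) E
#4 (1,7) H  (was 7)
#5 (1,7) H  (was 7)
#6 (3,6) H  (was 6)
#7 (3,6) H  (was 6)
#8 (1,7) H  (was 7)
#9 (2,3) E
#10 (0,8) E
#11 (1,7) H  (was 7)
#12 (3,6) H  (was 6)
#13 (2,3) H  (was 3)
#14 (2,4) C  (was 3)
#15 (3,0) C  (was 6)

CLASS = HIT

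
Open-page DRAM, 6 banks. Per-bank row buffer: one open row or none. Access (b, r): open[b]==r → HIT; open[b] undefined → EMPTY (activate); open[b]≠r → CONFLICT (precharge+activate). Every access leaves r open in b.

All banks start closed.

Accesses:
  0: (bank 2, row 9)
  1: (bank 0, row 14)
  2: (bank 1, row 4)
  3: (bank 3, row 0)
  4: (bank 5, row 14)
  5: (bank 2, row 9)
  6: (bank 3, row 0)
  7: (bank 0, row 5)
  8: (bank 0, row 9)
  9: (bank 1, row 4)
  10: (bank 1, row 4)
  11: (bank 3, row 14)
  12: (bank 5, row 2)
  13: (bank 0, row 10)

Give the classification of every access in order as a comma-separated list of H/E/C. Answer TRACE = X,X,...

0: bank 2 row 9 — prev None → EMPTY
1: bank 0 row 14 — prev None → EMPTY
2: bank 1 row 4 — prev None → EMPTY
3: bank 3 row 0 — prev None → EMPTY
4: bank 5 row 14 — prev None → EMPTY
5: bank 2 row 9 — prev 9 → HIT
6: bank 3 row 0 — prev 0 → HIT
7: bank 0 row 5 — prev 14 → CONFLICT
8: bank 0 row 9 — prev 5 → CONFLICT
9: bank 1 row 4 — prev 4 → HIT
10: bank 1 row 4 — prev 4 → HIT
11: bank 3 row 14 — prev 0 → CONFLICT
12: bank 5 row 2 — prev 14 → CONFLICT
13: bank 0 row 10 — prev 9 → CONFLICT

TRACE = E,E,E,E,E,H,H,C,C,H,H,C,C,C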